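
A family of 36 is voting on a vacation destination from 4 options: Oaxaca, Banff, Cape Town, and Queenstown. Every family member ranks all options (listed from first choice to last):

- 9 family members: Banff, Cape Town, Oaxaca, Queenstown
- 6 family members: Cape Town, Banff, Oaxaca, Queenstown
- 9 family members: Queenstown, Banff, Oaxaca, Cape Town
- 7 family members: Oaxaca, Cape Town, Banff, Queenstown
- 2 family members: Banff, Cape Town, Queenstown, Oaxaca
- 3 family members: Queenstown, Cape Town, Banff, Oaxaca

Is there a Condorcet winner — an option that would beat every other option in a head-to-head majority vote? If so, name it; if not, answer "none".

Banff

Banff vs Oaxaca: 29–7 for Banff.
Banff vs Cape Town: 20–16 for Banff.
Banff vs Queenstown: 24–12 for Banff.
Banff beats every other option head-to-head.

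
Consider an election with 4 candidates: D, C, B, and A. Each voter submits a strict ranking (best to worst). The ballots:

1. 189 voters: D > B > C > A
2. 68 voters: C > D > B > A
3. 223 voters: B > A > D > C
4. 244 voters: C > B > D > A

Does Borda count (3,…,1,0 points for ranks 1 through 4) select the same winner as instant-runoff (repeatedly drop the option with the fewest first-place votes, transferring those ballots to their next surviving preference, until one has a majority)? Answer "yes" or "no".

yes

Borda — scores: D 1170, C 1125, B 1603, A 446. Winner: B.
Instant-runoff — R1 D 189, C 312, B 223, A 0 (A out); R2 D 189, C 312, B 223 (D out); R3 C 312, B 412 (B winner). Winner: B.
The two methods agree.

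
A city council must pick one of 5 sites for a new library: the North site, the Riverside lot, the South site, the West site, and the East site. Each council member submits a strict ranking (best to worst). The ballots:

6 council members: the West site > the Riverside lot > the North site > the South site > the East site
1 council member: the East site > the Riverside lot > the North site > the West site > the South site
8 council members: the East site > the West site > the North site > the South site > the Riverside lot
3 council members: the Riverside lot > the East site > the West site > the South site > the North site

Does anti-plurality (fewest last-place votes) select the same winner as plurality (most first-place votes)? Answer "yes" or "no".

Anti-plurality — last-place votes: the North site 3, the Riverside lot 8, the South site 1, the West site 0, the East site 6. Winner: the West site.
Plurality — first-place votes: the North site 0, the Riverside lot 3, the South site 0, the West site 6, the East site 9. Winner: the East site.
The two methods disagree.

no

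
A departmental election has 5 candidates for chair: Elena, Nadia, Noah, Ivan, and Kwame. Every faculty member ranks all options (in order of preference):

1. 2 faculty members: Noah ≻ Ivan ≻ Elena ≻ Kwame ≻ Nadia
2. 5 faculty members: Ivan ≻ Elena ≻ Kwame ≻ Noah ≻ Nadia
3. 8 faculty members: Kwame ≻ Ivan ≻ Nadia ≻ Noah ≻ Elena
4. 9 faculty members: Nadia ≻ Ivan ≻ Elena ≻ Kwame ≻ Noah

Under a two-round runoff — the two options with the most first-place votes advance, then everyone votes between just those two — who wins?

Round 1 first-place votes: Elena 0, Nadia 9, Noah 2, Ivan 5, Kwame 8.
Nadia and Kwame advance.
Runoff: Nadia is preferred to Kwame by 9 voters; Kwame by 15.
Kwame wins the runoff.

Kwame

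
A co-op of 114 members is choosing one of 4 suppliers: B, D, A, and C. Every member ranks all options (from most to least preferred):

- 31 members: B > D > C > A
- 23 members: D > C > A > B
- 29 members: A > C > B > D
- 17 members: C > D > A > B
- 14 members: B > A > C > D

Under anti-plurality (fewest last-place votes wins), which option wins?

C

Last-place votes: B 40, D 43, A 31, C 0.
C is ranked last by the fewest voters, so C wins.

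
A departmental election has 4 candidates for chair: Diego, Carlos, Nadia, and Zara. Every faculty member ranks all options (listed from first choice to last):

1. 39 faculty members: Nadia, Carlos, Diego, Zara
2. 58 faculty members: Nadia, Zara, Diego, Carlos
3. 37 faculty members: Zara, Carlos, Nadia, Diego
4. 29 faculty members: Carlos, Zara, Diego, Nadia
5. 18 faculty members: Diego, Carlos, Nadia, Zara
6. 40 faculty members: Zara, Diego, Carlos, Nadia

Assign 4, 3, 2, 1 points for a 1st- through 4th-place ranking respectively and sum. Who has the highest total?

Zara

Diego: 39·2 + 58·2 + 37·1 + 29·2 + 18·4 + 40·3 = 481
Carlos: 39·3 + 58·1 + 37·3 + 29·4 + 18·3 + 40·2 = 536
Nadia: 39·4 + 58·4 + 37·2 + 29·1 + 18·2 + 40·1 = 567
Zara: 39·1 + 58·3 + 37·4 + 29·3 + 18·1 + 40·4 = 626
Zara has the highest Borda score (626).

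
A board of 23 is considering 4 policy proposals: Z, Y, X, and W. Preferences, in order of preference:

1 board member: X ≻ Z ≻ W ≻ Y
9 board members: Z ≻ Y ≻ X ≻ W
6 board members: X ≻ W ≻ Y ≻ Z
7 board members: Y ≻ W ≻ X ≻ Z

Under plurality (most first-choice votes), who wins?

First-place votes: Z 9, Y 7, X 7, W 0.
Z has the most first-place votes.

Z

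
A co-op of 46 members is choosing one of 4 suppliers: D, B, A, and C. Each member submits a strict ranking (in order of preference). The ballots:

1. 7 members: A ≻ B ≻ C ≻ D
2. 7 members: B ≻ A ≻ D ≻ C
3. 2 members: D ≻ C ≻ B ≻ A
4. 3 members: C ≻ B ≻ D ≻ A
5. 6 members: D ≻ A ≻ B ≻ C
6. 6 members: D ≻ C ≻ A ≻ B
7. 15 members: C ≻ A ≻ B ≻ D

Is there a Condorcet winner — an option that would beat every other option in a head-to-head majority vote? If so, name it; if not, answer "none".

C

C vs D: 25–21 for C.
C vs B: 26–20 for C.
C vs A: 26–20 for C.
C beats every other option head-to-head.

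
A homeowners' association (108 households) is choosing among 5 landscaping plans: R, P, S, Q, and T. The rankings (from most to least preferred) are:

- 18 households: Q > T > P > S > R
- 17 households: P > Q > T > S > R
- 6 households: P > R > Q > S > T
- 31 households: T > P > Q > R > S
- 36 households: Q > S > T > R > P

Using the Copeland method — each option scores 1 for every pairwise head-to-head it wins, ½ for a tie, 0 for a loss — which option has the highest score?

R: loses to P, S, Q, and T → score 0.
P: beats R and S; ties Q; loses to T → score 2.5.
S: beats R; loses to P, Q, and T → score 1.
Q: beats R, S, and T; ties P → score 3.5.
T: beats R, P, and S; loses to Q → score 3.
Q has the best pairwise record.

Q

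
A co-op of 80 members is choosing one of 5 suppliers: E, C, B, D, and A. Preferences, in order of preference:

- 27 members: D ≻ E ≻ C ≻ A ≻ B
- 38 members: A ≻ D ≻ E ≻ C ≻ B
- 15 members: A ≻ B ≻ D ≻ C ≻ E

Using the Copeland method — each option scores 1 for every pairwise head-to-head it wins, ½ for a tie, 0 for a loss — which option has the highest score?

E: beats C and B; loses to D and A → score 2.
C: beats B; loses to E, D, and A → score 1.
B: loses to E, C, D, and A → score 0.
D: beats E, C, and B; loses to A → score 3.
A: beats E, C, B, and D → score 4.
A has the best pairwise record.

A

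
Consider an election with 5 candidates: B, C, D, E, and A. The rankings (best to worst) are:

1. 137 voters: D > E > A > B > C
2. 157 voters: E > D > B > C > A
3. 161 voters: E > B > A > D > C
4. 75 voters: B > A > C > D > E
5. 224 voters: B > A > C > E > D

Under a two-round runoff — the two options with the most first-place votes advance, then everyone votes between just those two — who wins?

Round 1 first-place votes: B 299, C 0, D 137, E 318, A 0.
E and B advance.
Runoff: E is preferred to B by 455 voters; B by 299.
E wins the runoff.

E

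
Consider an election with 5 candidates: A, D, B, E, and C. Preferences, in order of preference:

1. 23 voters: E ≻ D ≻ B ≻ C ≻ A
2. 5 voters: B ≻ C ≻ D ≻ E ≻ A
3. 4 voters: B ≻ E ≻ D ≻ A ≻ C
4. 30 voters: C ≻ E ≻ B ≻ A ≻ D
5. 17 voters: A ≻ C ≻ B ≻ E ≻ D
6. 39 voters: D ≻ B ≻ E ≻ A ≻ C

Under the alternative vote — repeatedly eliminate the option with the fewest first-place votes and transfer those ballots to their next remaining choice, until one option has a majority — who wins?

Round 1: A 17, D 39, B 9, E 23, C 30. Eliminate B.
Round 2: A 17, D 39, E 27, C 35. Eliminate A.
Round 3: D 39, E 27, C 52. Eliminate E.
Round 4: D 66, C 52. D has a majority.

D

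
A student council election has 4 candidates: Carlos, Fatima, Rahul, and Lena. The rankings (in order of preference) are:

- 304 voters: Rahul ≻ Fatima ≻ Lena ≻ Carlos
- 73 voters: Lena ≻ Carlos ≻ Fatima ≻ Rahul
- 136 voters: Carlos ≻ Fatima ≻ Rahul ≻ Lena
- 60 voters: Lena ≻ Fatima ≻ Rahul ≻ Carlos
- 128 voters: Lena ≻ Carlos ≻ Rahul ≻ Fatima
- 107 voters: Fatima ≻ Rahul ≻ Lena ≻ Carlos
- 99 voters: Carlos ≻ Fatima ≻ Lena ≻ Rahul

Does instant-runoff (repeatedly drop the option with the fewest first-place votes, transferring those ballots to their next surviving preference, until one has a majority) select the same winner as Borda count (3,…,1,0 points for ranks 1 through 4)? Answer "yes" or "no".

no

Instant-runoff — R1 Carlos 235, Fatima 107, Rahul 304, Lena 261 (Fatima out); R2 Carlos 235, Rahul 411, Lena 261 (Carlos out); R3 Rahul 547, Lena 360 (Rahul winner). Winner: Rahul.
Borda — scores: Carlos 1107, Fatima 1592, Rahul 1450, Lena 1293. Winner: Fatima.
The two methods disagree.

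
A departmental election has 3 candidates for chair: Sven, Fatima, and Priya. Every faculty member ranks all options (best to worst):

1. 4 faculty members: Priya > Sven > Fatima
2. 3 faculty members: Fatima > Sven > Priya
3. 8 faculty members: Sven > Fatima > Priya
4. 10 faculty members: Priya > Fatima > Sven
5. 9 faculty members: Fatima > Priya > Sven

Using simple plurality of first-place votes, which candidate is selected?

Priya

First-place votes: Sven 8, Fatima 12, Priya 14.
Priya has the most first-place votes.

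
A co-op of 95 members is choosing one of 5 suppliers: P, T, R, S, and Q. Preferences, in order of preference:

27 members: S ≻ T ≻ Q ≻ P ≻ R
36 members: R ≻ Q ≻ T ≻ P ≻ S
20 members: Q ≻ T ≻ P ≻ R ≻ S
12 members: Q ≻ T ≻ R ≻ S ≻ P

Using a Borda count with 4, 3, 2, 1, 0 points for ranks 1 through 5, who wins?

Q

P: 27·1 + 36·1 + 20·2 + 12·0 = 103
T: 27·3 + 36·2 + 20·3 + 12·3 = 249
R: 27·0 + 36·4 + 20·1 + 12·2 = 188
S: 27·4 + 36·0 + 20·0 + 12·1 = 120
Q: 27·2 + 36·3 + 20·4 + 12·4 = 290
Q has the highest Borda score (290).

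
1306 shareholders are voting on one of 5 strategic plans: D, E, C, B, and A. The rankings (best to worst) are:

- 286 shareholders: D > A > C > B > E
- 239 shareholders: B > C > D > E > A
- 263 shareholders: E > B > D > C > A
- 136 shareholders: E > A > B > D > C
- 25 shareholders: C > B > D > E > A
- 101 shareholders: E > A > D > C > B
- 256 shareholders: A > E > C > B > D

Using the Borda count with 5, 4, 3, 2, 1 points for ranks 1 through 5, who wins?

E

D: 286·5 + 239·3 + 263·3 + 136·2 + 25·3 + 101·3 + 256·1 = 3842
E: 286·1 + 239·2 + 263·5 + 136·5 + 25·2 + 101·5 + 256·4 = 4338
C: 286·3 + 239·4 + 263·2 + 136·1 + 25·5 + 101·2 + 256·3 = 3571
B: 286·2 + 239·5 + 263·4 + 136·3 + 25·4 + 101·1 + 256·2 = 3940
A: 286·4 + 239·1 + 263·1 + 136·4 + 25·1 + 101·4 + 256·5 = 3899
E has the highest Borda score (4338).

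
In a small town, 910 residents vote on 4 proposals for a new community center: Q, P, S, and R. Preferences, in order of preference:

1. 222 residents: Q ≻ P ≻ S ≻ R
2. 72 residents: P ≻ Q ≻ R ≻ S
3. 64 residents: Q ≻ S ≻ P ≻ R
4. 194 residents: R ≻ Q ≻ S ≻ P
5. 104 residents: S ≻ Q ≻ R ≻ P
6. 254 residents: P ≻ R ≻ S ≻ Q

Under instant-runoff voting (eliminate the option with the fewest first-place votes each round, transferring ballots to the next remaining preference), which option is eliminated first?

Round 1: Q 286, P 326, S 104, R 194. Eliminate S.

S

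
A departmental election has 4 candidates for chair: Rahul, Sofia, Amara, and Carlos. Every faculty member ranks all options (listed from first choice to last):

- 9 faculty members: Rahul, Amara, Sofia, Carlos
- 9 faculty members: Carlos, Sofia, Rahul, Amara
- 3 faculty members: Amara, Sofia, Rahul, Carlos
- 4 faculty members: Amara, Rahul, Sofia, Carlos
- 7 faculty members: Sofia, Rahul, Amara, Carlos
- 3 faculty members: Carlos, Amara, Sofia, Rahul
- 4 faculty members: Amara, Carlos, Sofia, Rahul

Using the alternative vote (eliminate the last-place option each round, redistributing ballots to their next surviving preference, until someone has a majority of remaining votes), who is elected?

Round 1: Rahul 9, Sofia 7, Amara 11, Carlos 12. Eliminate Sofia.
Round 2: Rahul 16, Amara 11, Carlos 12. Eliminate Amara.
Round 3: Rahul 23, Carlos 16. Rahul has a majority.

Rahul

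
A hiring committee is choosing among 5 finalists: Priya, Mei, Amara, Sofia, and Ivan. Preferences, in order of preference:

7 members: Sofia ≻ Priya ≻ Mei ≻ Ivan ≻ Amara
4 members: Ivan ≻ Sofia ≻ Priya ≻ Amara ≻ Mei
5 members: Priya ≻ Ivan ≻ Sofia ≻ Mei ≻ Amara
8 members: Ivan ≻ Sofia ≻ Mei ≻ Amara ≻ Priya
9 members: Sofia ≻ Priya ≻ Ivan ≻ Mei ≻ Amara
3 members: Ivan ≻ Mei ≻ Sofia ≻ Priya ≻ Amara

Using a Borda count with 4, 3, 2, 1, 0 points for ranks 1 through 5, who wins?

Sofia

Priya: 7·3 + 4·2 + 5·4 + 8·0 + 9·3 + 3·1 = 79
Mei: 7·2 + 4·0 + 5·1 + 8·2 + 9·1 + 3·3 = 53
Amara: 7·0 + 4·1 + 5·0 + 8·1 + 9·0 + 3·0 = 12
Sofia: 7·4 + 4·3 + 5·2 + 8·3 + 9·4 + 3·2 = 116
Ivan: 7·1 + 4·4 + 5·3 + 8·4 + 9·2 + 3·4 = 100
Sofia has the highest Borda score (116).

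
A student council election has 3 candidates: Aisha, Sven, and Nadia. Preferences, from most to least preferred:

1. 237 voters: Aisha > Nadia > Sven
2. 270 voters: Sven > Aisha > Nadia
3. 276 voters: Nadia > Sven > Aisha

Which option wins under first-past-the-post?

First-place votes: Aisha 237, Sven 270, Nadia 276.
Nadia has the most first-place votes.

Nadia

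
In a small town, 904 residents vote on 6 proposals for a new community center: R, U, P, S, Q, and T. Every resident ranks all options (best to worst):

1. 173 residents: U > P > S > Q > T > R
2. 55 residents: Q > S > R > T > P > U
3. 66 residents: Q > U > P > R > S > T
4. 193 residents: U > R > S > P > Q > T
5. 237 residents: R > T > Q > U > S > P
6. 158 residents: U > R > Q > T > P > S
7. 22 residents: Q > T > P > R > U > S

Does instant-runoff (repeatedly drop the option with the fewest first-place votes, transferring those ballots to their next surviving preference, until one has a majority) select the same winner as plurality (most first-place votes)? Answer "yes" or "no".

yes

Instant-runoff — R1 R 237, U 524, P 0, S 0, Q 143, T 0 (U winner). Winner: U.
Plurality — first-place votes: R 237, U 524, P 0, S 0, Q 143, T 0. Winner: U.
The two methods agree.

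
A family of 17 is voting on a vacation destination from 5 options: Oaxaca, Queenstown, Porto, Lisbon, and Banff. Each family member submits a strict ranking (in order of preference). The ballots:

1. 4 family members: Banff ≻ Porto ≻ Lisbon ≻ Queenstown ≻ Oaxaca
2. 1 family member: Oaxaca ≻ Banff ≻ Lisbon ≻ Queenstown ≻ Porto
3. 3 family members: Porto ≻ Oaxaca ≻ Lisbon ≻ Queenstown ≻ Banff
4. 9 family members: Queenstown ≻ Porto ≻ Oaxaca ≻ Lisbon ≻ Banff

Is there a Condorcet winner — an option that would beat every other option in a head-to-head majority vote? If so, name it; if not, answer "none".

Queenstown vs Oaxaca: 13–4 for Queenstown.
Queenstown vs Porto: 10–7 for Queenstown.
Queenstown vs Lisbon: 9–8 for Queenstown.
Queenstown vs Banff: 12–5 for Queenstown.
Queenstown beats every other option head-to-head.

Queenstown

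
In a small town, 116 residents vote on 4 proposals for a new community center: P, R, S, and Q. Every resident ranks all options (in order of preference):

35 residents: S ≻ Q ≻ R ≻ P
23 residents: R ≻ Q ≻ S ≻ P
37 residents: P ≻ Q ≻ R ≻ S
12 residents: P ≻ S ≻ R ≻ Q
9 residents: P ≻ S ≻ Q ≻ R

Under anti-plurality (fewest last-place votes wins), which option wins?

R

Last-place votes: P 58, R 9, S 37, Q 12.
R is ranked last by the fewest voters, so R wins.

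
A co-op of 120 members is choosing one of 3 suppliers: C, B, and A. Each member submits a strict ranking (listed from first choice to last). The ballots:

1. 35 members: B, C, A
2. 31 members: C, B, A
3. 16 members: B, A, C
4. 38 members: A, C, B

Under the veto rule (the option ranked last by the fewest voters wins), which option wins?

C

Last-place votes: C 16, B 38, A 66.
C is ranked last by the fewest voters, so C wins.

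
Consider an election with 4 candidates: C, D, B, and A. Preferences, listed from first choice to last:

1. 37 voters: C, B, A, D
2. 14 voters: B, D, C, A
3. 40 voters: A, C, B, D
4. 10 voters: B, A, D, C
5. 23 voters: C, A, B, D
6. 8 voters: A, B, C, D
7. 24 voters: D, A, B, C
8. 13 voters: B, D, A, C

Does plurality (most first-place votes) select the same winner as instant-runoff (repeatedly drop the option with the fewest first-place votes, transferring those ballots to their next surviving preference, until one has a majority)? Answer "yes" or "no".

Plurality — first-place votes: C 60, D 24, B 37, A 48. Winner: C.
Instant-runoff — R1 C 60, D 24, B 37, A 48 (D out); R2 C 60, B 37, A 72 (B out); R3 C 74, A 95 (A winner). Winner: A.
The two methods disagree.

no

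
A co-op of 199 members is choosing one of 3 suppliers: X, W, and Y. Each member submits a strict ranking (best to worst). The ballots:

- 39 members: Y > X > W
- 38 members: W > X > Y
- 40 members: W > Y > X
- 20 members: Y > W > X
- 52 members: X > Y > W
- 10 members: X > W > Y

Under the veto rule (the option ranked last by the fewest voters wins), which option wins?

Last-place votes: X 60, W 91, Y 48.
Y is ranked last by the fewest voters, so Y wins.

Y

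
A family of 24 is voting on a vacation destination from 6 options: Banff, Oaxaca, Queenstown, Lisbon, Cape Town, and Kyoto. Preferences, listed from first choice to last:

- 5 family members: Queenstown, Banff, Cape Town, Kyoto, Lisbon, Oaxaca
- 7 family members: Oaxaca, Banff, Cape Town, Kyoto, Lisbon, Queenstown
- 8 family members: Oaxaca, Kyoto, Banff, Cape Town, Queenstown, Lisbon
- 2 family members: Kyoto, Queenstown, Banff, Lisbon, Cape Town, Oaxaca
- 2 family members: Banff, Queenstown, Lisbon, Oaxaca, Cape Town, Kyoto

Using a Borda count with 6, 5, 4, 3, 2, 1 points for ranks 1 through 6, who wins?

Banff: 5·5 + 7·5 + 8·4 + 2·4 + 2·6 = 112
Oaxaca: 5·1 + 7·6 + 8·6 + 2·1 + 2·3 = 103
Queenstown: 5·6 + 7·1 + 8·2 + 2·5 + 2·5 = 73
Lisbon: 5·2 + 7·2 + 8·1 + 2·3 + 2·4 = 46
Cape Town: 5·4 + 7·4 + 8·3 + 2·2 + 2·2 = 80
Kyoto: 5·3 + 7·3 + 8·5 + 2·6 + 2·1 = 90
Banff has the highest Borda score (112).

Banff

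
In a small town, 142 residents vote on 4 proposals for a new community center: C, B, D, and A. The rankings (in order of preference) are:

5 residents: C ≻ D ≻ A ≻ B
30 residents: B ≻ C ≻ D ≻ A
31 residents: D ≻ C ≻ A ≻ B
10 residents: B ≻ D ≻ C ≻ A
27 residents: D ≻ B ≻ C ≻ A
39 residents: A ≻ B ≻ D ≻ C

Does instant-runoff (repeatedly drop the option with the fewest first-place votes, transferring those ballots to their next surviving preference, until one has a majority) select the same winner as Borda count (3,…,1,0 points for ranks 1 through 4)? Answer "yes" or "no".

no

Instant-runoff — R1 C 5, B 40, D 58, A 39 (C out); R2 B 40, D 63, A 39 (A out); R3 B 79, D 63 (B winner). Winner: B.
Borda — scores: C 174, B 252, D 273, A 153. Winner: D.
The two methods disagree.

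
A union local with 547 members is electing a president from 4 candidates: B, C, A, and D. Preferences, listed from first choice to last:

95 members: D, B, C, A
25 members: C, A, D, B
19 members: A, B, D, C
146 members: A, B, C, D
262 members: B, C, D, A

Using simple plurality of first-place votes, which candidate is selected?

First-place votes: B 262, C 25, A 165, D 95.
B has the most first-place votes.

B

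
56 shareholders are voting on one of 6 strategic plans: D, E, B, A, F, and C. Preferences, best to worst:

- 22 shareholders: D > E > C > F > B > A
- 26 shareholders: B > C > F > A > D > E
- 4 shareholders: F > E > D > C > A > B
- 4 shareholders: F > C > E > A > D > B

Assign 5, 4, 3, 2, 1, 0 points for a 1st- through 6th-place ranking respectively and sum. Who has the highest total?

C

D: 22·5 + 26·1 + 4·3 + 4·1 = 152
E: 22·4 + 26·0 + 4·4 + 4·3 = 116
B: 22·1 + 26·5 + 4·0 + 4·0 = 152
A: 22·0 + 26·2 + 4·1 + 4·2 = 64
F: 22·2 + 26·3 + 4·5 + 4·5 = 162
C: 22·3 + 26·4 + 4·2 + 4·4 = 194
C has the highest Borda score (194).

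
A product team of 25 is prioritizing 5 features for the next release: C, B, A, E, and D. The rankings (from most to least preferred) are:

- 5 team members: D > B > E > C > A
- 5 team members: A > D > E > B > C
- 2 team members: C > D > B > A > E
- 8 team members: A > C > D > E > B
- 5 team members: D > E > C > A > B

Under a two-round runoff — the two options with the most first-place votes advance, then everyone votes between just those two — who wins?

Round 1 first-place votes: C 2, B 0, A 13, E 0, D 10.
A and D advance.
Runoff: A is preferred to D by 13 voters; D by 12.
A wins the runoff.

A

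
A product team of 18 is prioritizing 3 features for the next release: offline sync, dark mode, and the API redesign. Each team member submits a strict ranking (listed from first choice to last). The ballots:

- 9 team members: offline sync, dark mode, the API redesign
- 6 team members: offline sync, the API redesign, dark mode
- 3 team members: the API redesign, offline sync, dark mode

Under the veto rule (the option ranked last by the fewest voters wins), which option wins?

offline sync

Last-place votes: offline sync 0, dark mode 9, the API redesign 9.
offline sync is ranked last by the fewest voters, so offline sync wins.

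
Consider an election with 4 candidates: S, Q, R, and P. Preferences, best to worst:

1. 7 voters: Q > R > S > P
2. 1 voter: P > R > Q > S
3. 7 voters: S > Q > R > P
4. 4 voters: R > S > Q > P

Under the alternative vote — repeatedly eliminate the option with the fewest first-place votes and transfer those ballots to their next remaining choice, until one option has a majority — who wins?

Round 1: S 7, Q 7, R 4, P 1. Eliminate P.
Round 2: S 7, Q 7, R 5. Eliminate R.
Round 3: S 11, Q 8. S has a majority.

S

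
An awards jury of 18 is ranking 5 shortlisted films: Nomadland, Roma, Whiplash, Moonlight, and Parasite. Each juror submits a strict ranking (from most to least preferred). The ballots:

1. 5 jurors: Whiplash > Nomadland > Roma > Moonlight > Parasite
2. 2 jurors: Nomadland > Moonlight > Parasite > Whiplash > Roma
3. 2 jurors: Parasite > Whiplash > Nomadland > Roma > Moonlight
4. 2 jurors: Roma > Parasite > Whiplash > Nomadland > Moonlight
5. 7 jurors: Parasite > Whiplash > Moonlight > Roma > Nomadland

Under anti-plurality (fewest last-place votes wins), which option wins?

Last-place votes: Nomadland 7, Roma 2, Whiplash 0, Moonlight 4, Parasite 5.
Whiplash is ranked last by the fewest voters, so Whiplash wins.

Whiplash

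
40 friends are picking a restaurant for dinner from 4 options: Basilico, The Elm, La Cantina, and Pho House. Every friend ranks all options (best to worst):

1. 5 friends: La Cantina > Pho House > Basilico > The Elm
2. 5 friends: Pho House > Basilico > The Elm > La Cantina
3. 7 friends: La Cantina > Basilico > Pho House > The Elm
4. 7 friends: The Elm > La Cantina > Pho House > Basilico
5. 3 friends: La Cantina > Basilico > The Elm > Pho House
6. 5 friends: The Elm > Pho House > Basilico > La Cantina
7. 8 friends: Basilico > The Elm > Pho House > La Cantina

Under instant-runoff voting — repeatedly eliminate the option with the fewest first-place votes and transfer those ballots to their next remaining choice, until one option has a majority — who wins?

Round 1: Basilico 8, The Elm 12, La Cantina 15, Pho House 5. Eliminate Pho House.
Round 2: Basilico 13, The Elm 12, La Cantina 15. Eliminate The Elm.
Round 3: Basilico 18, La Cantina 22. La Cantina has a majority.

La Cantina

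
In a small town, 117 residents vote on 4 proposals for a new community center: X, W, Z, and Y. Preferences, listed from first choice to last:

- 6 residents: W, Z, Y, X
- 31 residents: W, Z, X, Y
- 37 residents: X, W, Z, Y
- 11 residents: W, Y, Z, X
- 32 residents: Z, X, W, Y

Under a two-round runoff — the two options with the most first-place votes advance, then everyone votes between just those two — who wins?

X

Round 1 first-place votes: X 37, W 48, Z 32, Y 0.
W and X advance.
Runoff: W is preferred to X by 48 voters; X by 69.
X wins the runoff.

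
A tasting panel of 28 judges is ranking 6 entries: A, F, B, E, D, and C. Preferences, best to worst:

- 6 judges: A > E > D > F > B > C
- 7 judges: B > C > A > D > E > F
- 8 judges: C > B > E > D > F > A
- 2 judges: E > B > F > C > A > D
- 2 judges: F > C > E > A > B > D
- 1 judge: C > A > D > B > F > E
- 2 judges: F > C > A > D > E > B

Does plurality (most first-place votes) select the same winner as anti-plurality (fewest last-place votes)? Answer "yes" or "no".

no

Plurality — first-place votes: A 6, F 4, B 7, E 2, D 0, C 9. Winner: C.
Anti-plurality — last-place votes: A 8, F 7, B 2, E 1, D 4, C 6. Winner: E.
The two methods disagree.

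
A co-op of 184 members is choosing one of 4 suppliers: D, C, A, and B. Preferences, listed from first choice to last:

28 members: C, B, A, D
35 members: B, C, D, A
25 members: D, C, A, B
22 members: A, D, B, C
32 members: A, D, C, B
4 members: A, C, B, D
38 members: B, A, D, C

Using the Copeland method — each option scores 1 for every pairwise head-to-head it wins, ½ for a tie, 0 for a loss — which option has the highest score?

B

D: beats C; loses to A and B → score 1.
C: loses to D, A, and B → score 0.
A: beats D and C; loses to B → score 2.
B: beats D, C, and A → score 3.
B has the best pairwise record.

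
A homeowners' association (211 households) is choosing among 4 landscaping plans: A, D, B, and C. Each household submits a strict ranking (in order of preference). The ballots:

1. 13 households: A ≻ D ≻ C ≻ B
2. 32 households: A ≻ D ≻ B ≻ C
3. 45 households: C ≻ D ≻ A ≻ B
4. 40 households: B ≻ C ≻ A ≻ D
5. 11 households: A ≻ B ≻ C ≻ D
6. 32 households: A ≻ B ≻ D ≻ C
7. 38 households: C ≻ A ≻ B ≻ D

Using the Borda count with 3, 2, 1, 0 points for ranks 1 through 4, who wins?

A: 13·3 + 32·3 + 45·1 + 40·1 + 11·3 + 32·3 + 38·2 = 425
D: 13·2 + 32·2 + 45·2 + 40·0 + 11·0 + 32·1 + 38·0 = 212
B: 13·0 + 32·1 + 45·0 + 40·3 + 11·2 + 32·2 + 38·1 = 276
C: 13·1 + 32·0 + 45·3 + 40·2 + 11·1 + 32·0 + 38·3 = 353
A has the highest Borda score (425).

A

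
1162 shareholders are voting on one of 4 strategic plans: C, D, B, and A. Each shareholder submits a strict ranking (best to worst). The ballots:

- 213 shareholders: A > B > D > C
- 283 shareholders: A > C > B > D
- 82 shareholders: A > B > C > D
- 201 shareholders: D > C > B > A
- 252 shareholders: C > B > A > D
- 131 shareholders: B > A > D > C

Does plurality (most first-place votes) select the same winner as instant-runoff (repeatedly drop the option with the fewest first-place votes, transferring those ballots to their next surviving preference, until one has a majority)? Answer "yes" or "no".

Plurality — first-place votes: C 252, D 201, B 131, A 578. Winner: A.
Instant-runoff — R1 C 252, D 201, B 131, A 578 (B out); R2 C 252, D 201, A 709 (A winner). Winner: A.
The two methods agree.

yes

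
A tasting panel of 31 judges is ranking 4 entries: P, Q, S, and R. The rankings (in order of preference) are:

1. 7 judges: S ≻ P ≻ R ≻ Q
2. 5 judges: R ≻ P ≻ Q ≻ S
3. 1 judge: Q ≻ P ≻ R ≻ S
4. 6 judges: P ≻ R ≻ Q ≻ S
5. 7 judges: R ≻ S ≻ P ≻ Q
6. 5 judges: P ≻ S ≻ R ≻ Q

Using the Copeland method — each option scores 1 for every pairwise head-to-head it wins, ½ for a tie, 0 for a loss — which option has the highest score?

P: beats Q, S, and R → score 3.
Q: loses to P, S, and R → score 0.
S: beats Q; loses to P and R → score 1.
R: beats Q and S; loses to P → score 2.
P has the best pairwise record.

P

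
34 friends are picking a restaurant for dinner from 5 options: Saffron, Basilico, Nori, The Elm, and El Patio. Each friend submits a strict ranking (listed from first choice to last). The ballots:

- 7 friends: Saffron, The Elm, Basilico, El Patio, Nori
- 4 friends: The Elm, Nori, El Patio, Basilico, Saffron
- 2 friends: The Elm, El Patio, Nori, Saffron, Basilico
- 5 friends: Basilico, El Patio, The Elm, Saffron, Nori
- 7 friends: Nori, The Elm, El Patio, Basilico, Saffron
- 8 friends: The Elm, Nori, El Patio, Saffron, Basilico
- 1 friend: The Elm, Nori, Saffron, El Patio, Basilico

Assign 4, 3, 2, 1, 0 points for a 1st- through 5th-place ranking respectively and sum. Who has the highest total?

The Elm

Saffron: 7·4 + 4·0 + 2·1 + 5·1 + 7·0 + 8·1 + 1·2 = 45
Basilico: 7·2 + 4·1 + 2·0 + 5·4 + 7·1 + 8·0 + 1·0 = 45
Nori: 7·0 + 4·3 + 2·2 + 5·0 + 7·4 + 8·3 + 1·3 = 71
The Elm: 7·3 + 4·4 + 2·4 + 5·2 + 7·3 + 8·4 + 1·4 = 112
El Patio: 7·1 + 4·2 + 2·3 + 5·3 + 7·2 + 8·2 + 1·1 = 67
The Elm has the highest Borda score (112).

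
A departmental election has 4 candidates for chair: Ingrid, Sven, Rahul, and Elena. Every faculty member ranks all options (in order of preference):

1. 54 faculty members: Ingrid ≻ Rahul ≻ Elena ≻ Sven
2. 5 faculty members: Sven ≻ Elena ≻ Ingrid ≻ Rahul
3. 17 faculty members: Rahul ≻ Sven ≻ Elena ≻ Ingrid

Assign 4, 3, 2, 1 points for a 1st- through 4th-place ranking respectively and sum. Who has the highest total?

Ingrid

Ingrid: 54·4 + 5·2 + 17·1 = 243
Sven: 54·1 + 5·4 + 17·3 = 125
Rahul: 54·3 + 5·1 + 17·4 = 235
Elena: 54·2 + 5·3 + 17·2 = 157
Ingrid has the highest Borda score (243).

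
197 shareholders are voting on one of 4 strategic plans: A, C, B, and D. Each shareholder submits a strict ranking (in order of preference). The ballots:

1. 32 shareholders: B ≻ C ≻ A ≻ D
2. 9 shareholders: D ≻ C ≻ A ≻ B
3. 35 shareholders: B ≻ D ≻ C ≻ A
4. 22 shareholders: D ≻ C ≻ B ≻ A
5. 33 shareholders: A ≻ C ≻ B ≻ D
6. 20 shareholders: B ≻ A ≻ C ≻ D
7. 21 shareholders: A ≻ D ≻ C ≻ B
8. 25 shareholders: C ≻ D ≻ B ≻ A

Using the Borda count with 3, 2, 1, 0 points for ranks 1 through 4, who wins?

C

A: 32·1 + 9·1 + 35·0 + 22·0 + 33·3 + 20·2 + 21·3 + 25·0 = 243
C: 32·2 + 9·2 + 35·1 + 22·2 + 33·2 + 20·1 + 21·1 + 25·3 = 343
B: 32·3 + 9·0 + 35·3 + 22·1 + 33·1 + 20·3 + 21·0 + 25·1 = 341
D: 32·0 + 9·3 + 35·2 + 22·3 + 33·0 + 20·0 + 21·2 + 25·2 = 255
C has the highest Borda score (343).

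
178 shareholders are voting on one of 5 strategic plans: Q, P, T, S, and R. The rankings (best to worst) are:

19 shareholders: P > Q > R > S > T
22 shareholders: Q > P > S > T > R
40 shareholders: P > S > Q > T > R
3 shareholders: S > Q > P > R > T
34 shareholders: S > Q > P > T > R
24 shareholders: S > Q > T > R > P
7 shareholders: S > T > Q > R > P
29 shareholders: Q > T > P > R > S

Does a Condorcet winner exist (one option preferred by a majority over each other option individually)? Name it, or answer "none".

none

Checking pairwise contests:
S beats Q 108–70.
Q beats P 119–59.
Q beats T 171–7.
P beats S 110–68.
Q beats R 178–0.
Every option loses at least one head-to-head, so there is no Condorcet winner.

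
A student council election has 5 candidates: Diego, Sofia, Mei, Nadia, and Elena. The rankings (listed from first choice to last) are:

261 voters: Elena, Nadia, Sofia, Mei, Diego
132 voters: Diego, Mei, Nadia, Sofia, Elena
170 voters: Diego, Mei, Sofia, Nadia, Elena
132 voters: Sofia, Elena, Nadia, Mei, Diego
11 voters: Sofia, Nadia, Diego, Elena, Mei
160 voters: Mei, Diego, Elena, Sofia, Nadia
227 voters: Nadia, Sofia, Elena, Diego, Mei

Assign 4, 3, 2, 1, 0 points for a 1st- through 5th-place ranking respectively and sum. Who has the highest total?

Nadia

Diego: 261·0 + 132·4 + 170·4 + 132·0 + 11·2 + 160·3 + 227·1 = 1937
Sofia: 261·2 + 132·1 + 170·2 + 132·4 + 11·4 + 160·1 + 227·3 = 2407
Mei: 261·1 + 132·3 + 170·3 + 132·1 + 11·0 + 160·4 + 227·0 = 1939
Nadia: 261·3 + 132·2 + 170·1 + 132·2 + 11·3 + 160·0 + 227·4 = 2422
Elena: 261·4 + 132·0 + 170·0 + 132·3 + 11·1 + 160·2 + 227·2 = 2225
Nadia has the highest Borda score (2422).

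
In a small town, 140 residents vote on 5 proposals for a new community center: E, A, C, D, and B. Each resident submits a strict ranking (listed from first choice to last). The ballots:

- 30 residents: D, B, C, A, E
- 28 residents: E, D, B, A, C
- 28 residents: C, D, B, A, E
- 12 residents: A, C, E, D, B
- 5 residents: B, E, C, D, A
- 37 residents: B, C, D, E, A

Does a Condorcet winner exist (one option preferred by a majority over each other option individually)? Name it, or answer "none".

Checking pairwise contests:
C beats E 107–33.
C beats A 100–40.
B beats C 100–40.
C beats D 82–58.
D beats B 98–42.
Every option loses at least one head-to-head, so there is no Condorcet winner.

none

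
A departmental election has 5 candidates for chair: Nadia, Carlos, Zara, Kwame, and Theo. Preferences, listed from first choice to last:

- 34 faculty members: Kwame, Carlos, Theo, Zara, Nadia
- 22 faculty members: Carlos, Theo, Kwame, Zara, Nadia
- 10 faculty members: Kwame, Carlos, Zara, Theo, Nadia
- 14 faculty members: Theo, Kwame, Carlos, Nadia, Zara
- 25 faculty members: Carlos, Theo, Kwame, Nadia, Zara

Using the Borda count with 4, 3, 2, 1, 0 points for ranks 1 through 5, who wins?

Nadia: 34·0 + 22·0 + 10·0 + 14·1 + 25·1 = 39
Carlos: 34·3 + 22·4 + 10·3 + 14·2 + 25·4 = 348
Zara: 34·1 + 22·1 + 10·2 + 14·0 + 25·0 = 76
Kwame: 34·4 + 22·2 + 10·4 + 14·3 + 25·2 = 312
Theo: 34·2 + 22·3 + 10·1 + 14·4 + 25·3 = 275
Carlos has the highest Borda score (348).

Carlos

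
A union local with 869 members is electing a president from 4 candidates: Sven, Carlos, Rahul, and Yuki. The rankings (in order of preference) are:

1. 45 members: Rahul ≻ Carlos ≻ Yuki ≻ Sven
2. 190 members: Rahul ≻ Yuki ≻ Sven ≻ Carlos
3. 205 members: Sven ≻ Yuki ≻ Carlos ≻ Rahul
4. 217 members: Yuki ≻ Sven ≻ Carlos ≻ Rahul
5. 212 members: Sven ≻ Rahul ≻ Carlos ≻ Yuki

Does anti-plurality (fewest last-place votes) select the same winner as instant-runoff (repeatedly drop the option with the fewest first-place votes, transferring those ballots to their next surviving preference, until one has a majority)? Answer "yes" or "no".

Anti-plurality — last-place votes: Sven 45, Carlos 190, Rahul 422, Yuki 212. Winner: Sven.
Instant-runoff — R1 Sven 417, Carlos 0, Rahul 235, Yuki 217 (Carlos out); R2 Sven 417, Rahul 235, Yuki 217 (Yuki out); R3 Sven 634, Rahul 235 (Sven winner). Winner: Sven.
The two methods agree.

yes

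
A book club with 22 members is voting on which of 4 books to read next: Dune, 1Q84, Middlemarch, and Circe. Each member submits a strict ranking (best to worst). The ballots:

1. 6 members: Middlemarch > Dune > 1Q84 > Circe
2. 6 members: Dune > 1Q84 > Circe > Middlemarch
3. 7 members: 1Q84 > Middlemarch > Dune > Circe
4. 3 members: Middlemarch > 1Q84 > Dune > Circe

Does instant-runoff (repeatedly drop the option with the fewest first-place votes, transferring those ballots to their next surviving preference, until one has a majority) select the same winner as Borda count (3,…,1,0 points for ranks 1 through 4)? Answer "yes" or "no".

yes

Instant-runoff — R1 Dune 6, 1Q84 7, Middlemarch 9, Circe 0 (Circe out); R2 Dune 6, 1Q84 7, Middlemarch 9 (Dune out); R3 1Q84 13, Middlemarch 9 (1Q84 winner). Winner: 1Q84.
Borda — scores: Dune 40, 1Q84 45, Middlemarch 41, Circe 6. Winner: 1Q84.
The two methods agree.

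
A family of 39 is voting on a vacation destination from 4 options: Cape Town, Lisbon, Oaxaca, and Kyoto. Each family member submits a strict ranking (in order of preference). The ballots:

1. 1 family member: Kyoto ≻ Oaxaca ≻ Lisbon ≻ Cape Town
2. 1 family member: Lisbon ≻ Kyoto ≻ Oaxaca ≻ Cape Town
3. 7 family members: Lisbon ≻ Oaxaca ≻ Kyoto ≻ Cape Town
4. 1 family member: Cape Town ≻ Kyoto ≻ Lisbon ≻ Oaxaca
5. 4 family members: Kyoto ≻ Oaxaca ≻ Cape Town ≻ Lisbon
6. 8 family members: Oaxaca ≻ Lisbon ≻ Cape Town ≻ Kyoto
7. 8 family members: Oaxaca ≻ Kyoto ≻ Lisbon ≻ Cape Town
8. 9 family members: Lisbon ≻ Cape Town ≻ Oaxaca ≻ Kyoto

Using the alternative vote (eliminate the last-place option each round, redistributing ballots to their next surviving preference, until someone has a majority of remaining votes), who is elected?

Oaxaca

Round 1: Cape Town 1, Lisbon 17, Oaxaca 16, Kyoto 5. Eliminate Cape Town.
Round 2: Lisbon 17, Oaxaca 16, Kyoto 6. Eliminate Kyoto.
Round 3: Lisbon 18, Oaxaca 21. Oaxaca has a majority.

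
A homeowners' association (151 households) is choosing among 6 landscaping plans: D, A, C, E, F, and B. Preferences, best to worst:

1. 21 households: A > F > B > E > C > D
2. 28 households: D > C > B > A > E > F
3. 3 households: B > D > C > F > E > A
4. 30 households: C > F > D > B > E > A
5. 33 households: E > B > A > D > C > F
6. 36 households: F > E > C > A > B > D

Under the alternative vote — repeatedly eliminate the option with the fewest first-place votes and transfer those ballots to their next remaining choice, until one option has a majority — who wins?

F

Round 1: D 28, A 21, C 30, E 33, F 36, B 3. Eliminate B.
Round 2: D 31, A 21, C 30, E 33, F 36. Eliminate A.
Round 3: D 31, C 30, E 33, F 57. Eliminate C.
Round 4: D 31, E 33, F 87. F has a majority.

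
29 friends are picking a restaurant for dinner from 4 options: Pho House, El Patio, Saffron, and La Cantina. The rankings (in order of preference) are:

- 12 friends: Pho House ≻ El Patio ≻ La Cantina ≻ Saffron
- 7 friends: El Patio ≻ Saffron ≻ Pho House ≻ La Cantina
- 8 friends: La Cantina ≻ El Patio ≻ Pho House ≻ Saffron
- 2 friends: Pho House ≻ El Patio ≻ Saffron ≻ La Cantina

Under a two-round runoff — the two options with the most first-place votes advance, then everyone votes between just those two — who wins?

Round 1 first-place votes: Pho House 14, El Patio 7, Saffron 0, La Cantina 8.
Pho House and La Cantina advance.
Runoff: Pho House is preferred to La Cantina by 21 voters; La Cantina by 8.
Pho House wins the runoff.

Pho House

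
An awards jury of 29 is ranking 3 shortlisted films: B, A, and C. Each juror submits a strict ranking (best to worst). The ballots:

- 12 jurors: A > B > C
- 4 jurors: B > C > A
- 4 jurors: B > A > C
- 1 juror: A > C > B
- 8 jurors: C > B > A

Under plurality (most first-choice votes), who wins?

First-place votes: B 8, A 13, C 8.
A has the most first-place votes.

A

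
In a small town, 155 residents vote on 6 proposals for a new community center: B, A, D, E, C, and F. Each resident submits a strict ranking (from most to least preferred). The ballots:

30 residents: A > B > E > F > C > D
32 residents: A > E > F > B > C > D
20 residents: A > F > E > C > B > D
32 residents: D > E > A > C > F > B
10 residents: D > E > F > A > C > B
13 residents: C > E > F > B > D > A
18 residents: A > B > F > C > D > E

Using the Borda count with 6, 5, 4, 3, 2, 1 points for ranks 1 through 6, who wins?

A

B: 30·5 + 32·3 + 20·2 + 32·1 + 10·1 + 13·3 + 18·5 = 457
A: 30·6 + 32·6 + 20·6 + 32·4 + 10·3 + 13·1 + 18·6 = 771
D: 30·1 + 32·1 + 20·1 + 32·6 + 10·6 + 13·2 + 18·2 = 396
E: 30·4 + 32·5 + 20·4 + 32·5 + 10·5 + 13·5 + 18·1 = 653
C: 30·2 + 32·2 + 20·3 + 32·3 + 10·2 + 13·6 + 18·3 = 432
F: 30·3 + 32·4 + 20·5 + 32·2 + 10·4 + 13·4 + 18·4 = 546
A has the highest Borda score (771).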